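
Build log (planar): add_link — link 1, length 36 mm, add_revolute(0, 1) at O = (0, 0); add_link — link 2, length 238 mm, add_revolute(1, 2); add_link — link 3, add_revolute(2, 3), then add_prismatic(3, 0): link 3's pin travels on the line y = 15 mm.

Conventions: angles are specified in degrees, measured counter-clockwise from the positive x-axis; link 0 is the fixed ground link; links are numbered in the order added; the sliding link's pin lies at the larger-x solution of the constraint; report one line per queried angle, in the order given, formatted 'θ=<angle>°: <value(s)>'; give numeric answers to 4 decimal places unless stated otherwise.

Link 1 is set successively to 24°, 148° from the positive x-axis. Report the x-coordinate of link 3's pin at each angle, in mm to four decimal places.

geometry: r = 36 mm, L = 238 mm, e = 15 mm
θ=24°: crank pin P = (r cos θ, r sin θ) = (32.887636, 14.642519)
θ=24°: h = r sin θ − e = 14.642519 − 15 = -0.357481
θ=24°: x = r cos θ + √(L² − h²) = 32.887636 + 237.999732 = 270.887368
θ=148°: crank pin P = (r cos θ, r sin θ) = (-30.529731, 19.077094)
θ=148°: h = r sin θ − e = 19.077094 − 15 = 4.077094
θ=148°: x = r cos θ + √(L² − h²) = -30.529731 + 237.965076 = 207.435344

θ=24°: 270.8874
θ=148°: 207.4353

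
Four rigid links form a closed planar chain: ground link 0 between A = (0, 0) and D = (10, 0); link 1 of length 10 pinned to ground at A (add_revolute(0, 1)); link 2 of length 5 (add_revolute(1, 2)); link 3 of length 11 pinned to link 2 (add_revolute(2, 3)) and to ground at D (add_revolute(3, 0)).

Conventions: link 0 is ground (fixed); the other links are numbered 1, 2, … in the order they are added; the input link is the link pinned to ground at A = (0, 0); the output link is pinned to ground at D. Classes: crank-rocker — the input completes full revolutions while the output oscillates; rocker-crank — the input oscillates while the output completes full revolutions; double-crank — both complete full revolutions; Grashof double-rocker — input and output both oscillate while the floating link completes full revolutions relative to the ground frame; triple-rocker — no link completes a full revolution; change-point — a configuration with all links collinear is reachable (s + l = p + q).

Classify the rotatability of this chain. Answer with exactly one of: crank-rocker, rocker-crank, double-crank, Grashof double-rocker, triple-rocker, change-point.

lengths: ground=10, input=10, coupler=5, output=11
sorted: s=5 (shortest), l=11 (longest), p+q=20
s + l = 16 vs p + q = 20
s + l < p + q (Grashof) with shortest = coupler link → Grashof double-rocker

Grashof double-rocker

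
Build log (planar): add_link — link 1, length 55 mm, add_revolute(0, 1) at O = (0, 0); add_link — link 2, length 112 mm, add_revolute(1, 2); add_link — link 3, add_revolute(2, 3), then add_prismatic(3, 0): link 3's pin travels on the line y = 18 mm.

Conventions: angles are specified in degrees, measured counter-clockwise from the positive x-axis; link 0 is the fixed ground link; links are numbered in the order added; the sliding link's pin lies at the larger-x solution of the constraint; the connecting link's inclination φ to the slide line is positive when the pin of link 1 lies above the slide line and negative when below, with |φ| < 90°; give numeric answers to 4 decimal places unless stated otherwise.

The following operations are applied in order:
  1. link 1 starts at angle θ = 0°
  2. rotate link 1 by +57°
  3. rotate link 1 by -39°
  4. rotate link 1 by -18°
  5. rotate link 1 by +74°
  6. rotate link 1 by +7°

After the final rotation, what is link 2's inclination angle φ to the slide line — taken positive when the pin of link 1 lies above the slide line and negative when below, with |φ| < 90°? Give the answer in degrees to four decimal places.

geometry: r = 55 mm, L = 112 mm, e = 18 mm; θ starts at 0°
rotate link 1 by +57°: θ ← 0° +57° = 57°
rotate link 1 by -39°: θ ← 57° -39° = 18°
rotate link 1 by -18°: θ ← 18° -18° = 0°
rotate link 1 by +74°: θ ← 0° +74° = 74°
rotate link 1 by +7°: θ ← 74° +7° = 81°
h = r sin θ − e = 54.322859 − 18 = 36.322859
sin φ = h / L = 36.322859 / 112 = 0.32431124
φ = arcsin(0.32431124) = 18.923852°

18.9239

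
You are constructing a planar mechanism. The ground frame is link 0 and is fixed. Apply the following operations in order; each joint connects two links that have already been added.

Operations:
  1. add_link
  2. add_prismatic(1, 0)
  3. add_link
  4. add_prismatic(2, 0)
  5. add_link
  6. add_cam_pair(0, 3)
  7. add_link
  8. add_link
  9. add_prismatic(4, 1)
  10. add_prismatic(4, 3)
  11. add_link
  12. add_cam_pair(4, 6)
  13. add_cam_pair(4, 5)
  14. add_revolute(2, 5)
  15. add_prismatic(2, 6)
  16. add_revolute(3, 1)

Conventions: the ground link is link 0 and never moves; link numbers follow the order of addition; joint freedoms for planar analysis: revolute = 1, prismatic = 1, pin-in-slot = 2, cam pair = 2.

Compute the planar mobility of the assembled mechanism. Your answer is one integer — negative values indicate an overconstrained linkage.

(L,J1,J2)=(1,0,0); link0 fixed
link1: (2,0,0)
P 1-0 [J1]: (2,1,0)
link2: (3,1,0)
P 2-0 [J1]: (3,2,0)
link3: (4,2,0)
C 0-3 [J2]: (4,2,1)
link4: (5,2,1)
link5: (6,2,1)
P 4-1 [J1]: (6,3,1)
P 4-3 [J1]: (6,4,1)
link6: (7,4,1)
C 4-6 [J2]: (7,4,2)
C 4-5 [J2]: (7,4,3)
R 2-5 [J1]: (7,5,3)
P 2-6 [J1]: (7,6,3)
R 3-1 [J1]: (7,7,3)
Grübler: 3·6 − 2·7 − 3 = 1

M = 1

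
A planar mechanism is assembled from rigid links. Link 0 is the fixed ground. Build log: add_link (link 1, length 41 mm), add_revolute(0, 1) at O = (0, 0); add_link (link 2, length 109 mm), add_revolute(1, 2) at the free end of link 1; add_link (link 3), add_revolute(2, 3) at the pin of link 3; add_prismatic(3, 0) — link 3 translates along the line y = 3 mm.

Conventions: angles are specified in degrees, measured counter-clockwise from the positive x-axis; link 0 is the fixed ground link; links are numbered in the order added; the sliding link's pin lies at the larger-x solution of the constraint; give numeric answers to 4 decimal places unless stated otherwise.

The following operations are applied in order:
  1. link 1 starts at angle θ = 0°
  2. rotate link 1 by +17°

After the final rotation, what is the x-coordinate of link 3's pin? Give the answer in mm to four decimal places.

geometry: r = 41 mm, L = 109 mm, e = 3 mm; θ starts at 0°
rotate link 1 by +17°: θ ← 0° +17° = 17°
crank pin P = (r cos θ, r sin θ) = (39.208495, 11.987240)
h = r sin θ − e = 11.987240 − 3 = 8.987240
x = r cos θ + √(L² − h²) = 39.208495 + 108.628861 = 147.837356

147.8374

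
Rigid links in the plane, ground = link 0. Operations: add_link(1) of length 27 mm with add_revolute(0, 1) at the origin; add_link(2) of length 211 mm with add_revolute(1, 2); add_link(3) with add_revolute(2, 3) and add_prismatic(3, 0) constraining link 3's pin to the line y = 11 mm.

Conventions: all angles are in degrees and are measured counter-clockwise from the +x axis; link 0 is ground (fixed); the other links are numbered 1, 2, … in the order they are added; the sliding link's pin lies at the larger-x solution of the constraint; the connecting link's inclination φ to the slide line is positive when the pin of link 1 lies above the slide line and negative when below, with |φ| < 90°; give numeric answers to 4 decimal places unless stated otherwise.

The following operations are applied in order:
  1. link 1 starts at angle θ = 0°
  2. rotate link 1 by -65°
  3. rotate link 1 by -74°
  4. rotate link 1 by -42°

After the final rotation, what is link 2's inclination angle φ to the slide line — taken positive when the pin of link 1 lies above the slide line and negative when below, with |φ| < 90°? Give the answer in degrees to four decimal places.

geometry: r = 27 mm, L = 211 mm, e = 11 mm; θ starts at 0°
rotate link 1 by -65°: θ ← 0° -65° = -65°
rotate link 1 by -74°: θ ← -65° -74° = -139°
rotate link 1 by -42°: θ ← -139° -42° = -181°
h = r sin θ − e = 0.471215 − 11 = -10.528785
sin φ = h / L = -10.528785 / 211 = -0.04989946
φ = arcsin(-0.04989946) = -2.860216°

-2.8602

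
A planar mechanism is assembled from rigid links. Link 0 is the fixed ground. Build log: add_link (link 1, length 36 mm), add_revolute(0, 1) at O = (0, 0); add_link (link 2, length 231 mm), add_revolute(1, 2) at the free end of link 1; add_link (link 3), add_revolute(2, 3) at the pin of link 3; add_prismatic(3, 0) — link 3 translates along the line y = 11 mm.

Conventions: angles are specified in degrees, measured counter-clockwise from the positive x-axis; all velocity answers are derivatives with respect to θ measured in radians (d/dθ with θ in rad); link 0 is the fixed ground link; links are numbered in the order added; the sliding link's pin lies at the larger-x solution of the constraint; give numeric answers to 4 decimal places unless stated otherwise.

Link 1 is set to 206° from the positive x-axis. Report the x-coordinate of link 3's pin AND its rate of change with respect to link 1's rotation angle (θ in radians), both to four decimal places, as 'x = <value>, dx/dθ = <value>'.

geometry: r = 36 mm, L = 231 mm, e = 11 mm
crank pin P = (r cos θ, r sin θ) = (-32.356586, -15.781361)
h = r sin θ − e = -15.781361 − 11 = -26.781361
x = r cos θ + √(L² − h²) = -32.356586 + 229.442277 = 197.085692
dx/dθ = −r sin θ − h·r cos θ/√(L² − h²) (θ in radians; h = -26.781361) = 12.004580

x = 197.0857, dx/dθ = 12.0046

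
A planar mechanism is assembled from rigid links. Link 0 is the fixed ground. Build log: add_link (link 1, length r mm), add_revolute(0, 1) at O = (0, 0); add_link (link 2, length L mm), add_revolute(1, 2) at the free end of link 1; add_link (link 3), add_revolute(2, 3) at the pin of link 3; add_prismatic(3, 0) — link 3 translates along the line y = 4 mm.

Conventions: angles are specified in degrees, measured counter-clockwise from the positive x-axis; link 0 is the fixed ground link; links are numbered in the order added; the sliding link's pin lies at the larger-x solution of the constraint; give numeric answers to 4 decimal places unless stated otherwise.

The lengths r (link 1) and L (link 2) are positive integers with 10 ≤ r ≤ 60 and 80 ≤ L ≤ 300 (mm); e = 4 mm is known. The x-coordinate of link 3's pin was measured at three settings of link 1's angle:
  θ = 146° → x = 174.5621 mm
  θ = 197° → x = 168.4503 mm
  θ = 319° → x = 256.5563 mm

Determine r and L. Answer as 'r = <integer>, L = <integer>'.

constraint per measurement: (x − r cos θ)² + (r sin θ − e)² = L²
subtracting the θ₁ and θ₂ equations cancels the r² and L² terms:
r = (x₁² − x₂²) / (2[(x₁cos θ₁ + e sin θ₁) − (x₂cos θ₂ + e sin θ₂)]) = 53.0001 → r = 53
L² = (x₁ − r cos θ₁)² + (r sin θ₁ − e)² = 48399.9942 → L = 220.0000 → L = 220
check at θ₃=319°: x = 256.5563 (printed 256.5563) ✓

r = 53, L = 220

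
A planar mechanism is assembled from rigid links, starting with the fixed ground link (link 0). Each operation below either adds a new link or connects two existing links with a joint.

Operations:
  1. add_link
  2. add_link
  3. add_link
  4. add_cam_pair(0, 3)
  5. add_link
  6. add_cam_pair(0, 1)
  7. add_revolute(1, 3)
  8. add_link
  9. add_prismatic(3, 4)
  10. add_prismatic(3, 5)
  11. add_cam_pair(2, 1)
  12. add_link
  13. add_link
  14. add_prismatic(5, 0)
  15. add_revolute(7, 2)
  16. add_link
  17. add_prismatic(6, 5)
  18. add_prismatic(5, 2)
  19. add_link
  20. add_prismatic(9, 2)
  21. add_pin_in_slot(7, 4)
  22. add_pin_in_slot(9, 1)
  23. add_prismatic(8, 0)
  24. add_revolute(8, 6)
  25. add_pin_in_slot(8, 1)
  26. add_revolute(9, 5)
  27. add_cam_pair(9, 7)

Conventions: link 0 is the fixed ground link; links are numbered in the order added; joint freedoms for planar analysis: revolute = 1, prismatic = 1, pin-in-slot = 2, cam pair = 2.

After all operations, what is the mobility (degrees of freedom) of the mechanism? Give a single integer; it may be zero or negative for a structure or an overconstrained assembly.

(L,J1,J2)=(1,0,0); link0 fixed
link1: (2,0,0)
link2: (3,0,0)
link3: (4,0,0)
C 0-3 [J2]: (4,0,1)
link4: (5,0,1)
C 0-1 [J2]: (5,0,2)
R 1-3 [J1]: (5,1,2)
link5: (6,1,2)
P 3-4 [J1]: (6,2,2)
P 3-5 [J1]: (6,3,2)
C 2-1 [J2]: (6,3,3)
link6: (7,3,3)
link7: (8,3,3)
P 5-0 [J1]: (8,4,3)
R 7-2 [J1]: (8,5,3)
link8: (9,5,3)
P 6-5 [J1]: (9,6,3)
P 5-2 [J1]: (9,7,3)
link9: (10,7,3)
P 9-2 [J1]: (10,8,3)
PS 7-4 [J2]: (10,8,4)
PS 9-1 [J2]: (10,8,5)
P 8-0 [J1]: (10,9,5)
R 8-6 [J1]: (10,10,5)
PS 8-1 [J2]: (10,10,6)
R 9-5 [J1]: (10,11,6)
C 9-7 [J2]: (10,11,7)
Grübler: 3·9 − 2·11 − 7 = -2

M = -2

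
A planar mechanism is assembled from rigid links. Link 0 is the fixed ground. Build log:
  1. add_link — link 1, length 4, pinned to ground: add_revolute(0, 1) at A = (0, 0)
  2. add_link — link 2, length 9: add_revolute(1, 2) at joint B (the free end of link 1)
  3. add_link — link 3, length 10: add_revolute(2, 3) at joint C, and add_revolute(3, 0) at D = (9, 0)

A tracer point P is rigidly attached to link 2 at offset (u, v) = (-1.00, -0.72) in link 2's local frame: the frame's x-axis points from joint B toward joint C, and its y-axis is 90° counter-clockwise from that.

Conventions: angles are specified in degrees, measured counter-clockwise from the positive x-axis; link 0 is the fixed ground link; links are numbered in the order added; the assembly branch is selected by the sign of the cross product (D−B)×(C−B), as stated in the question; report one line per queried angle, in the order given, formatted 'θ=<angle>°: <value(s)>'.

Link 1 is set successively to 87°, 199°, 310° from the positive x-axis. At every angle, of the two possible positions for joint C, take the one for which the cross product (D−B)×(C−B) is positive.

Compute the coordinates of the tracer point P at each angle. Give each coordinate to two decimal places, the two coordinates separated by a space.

A=(0,0), D=(9.00,0)
θ=87°: B = A + 4.00·(cos87°, sin87°) = (0.2093, 3.9945)
θ=87°: |BD| = 9.6557
θ=87°: circle(B,9.00) ∩ circle(D,10.00): a=3.8440, h=8.1378
θ=87°:   candidates: C₊=(7.0755,9.8131) cross=78.576; C₋=(0.3423,-5.0045) cross=-78.576
θ=87°:   branch + wants cross > 0 → take C=(7.0755,9.8131) (cross=78.576)
θ=87°: ex = (C−B)/|BC| = (0.7629,0.6465); ey = (-0.6465,0.7629)
θ=87°: P = B + -1.00·ex + -0.72·ey = (-0.0881,2.7987)
θ=199°: B = A + 4.00·(cos199°, sin199°) = (-3.7821, -1.3023)
θ=199°: |BD| = 12.8482
θ=199°: circle(B,9.00) ∩ circle(D,10.00): a=5.6847, h=6.9774
θ=199°:   candidates: C₊=(1.1662,6.2154) cross=89.647; C₋=(2.5806,-7.6675) cross=-89.647
θ=199°:   branch + wants cross > 0 → take C=(1.1662,6.2154) (cross=89.647)
θ=199°: ex = (C−B)/|BC| = (0.5498,0.8353); ey = (-0.8353,0.5498)
θ=199°: P = B + -1.00·ex + -0.72·ey = (-3.7305,-2.5334)
θ=310°: B = A + 4.00·(cos310°, sin310°) = (2.5712, -3.0642)
θ=310°: |BD| = 7.1217
θ=310°: circle(B,9.00) ∩ circle(D,10.00): a=2.2269, h=8.7201
θ=310°:   candidates: C₊=(0.8295,5.7657) cross=62.103; C₋=(8.3333,-9.9778) cross=-62.103
θ=310°:   branch + wants cross > 0 → take C=(0.8295,5.7657) (cross=62.103)
θ=310°: ex = (C−B)/|BC| = (-0.1935,0.9811); ey = (-0.9811,-0.1935)
θ=310°: P = B + -1.00·ex + -0.72·ey = (3.4711,-3.9059)

θ=87°: -0.09 2.80
θ=199°: -3.73 -2.53
θ=310°: 3.47 -3.91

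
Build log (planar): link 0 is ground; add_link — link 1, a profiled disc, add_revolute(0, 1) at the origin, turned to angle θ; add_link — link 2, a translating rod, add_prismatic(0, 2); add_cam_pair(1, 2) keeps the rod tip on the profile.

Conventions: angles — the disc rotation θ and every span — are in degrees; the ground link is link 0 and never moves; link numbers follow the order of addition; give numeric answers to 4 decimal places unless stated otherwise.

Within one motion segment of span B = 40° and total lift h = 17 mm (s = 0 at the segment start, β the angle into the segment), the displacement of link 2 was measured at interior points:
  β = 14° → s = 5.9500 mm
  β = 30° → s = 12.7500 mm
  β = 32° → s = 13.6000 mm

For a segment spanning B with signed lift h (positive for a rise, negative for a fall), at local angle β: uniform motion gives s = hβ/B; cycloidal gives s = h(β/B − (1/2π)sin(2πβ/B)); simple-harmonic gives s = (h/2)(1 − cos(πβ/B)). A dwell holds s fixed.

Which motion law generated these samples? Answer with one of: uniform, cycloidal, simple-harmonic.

candidates at β/B = r: uniform s = h·r (linear in β); cycloidal s = h·(r − sin(2πr)/(2π)); simple-harmonic s = (h/2)(1 − cos(πr))
β=14°: printed 5.9500 | uniform 5.9500, cycloidal 3.7611, simple-harmonic 4.6411
β=30°: printed 12.7500 | uniform 12.7500, cycloidal 15.4556, simple-harmonic 14.5104
β=32°: printed 13.6000 | uniform 13.6000, cycloidal 16.1732, simple-harmonic 15.3766
only one law matches every sample → uniform

uniform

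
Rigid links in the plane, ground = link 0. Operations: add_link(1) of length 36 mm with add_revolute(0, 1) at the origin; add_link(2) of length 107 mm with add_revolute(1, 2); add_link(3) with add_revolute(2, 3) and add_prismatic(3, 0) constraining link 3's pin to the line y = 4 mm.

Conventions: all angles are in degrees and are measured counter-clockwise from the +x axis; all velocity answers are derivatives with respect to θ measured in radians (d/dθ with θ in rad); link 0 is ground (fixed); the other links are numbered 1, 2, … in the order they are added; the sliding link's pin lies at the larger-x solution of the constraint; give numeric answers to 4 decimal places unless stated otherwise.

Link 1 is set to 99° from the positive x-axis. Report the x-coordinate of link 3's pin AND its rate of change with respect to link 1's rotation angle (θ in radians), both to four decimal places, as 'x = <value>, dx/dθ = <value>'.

geometry: r = 36 mm, L = 107 mm, e = 4 mm
crank pin P = (r cos θ, r sin θ) = (-5.631641, 35.556780)
h = r sin θ − e = 35.556780 − 4 = 31.556780
x = r cos θ + √(L² − h²) = -5.631641 + 102.240743 = 96.609103
dx/dθ = −r sin θ − h·r cos θ/√(L² − h²) (θ in radians; h = 31.556780) = -33.818565

x = 96.6091, dx/dθ = -33.8186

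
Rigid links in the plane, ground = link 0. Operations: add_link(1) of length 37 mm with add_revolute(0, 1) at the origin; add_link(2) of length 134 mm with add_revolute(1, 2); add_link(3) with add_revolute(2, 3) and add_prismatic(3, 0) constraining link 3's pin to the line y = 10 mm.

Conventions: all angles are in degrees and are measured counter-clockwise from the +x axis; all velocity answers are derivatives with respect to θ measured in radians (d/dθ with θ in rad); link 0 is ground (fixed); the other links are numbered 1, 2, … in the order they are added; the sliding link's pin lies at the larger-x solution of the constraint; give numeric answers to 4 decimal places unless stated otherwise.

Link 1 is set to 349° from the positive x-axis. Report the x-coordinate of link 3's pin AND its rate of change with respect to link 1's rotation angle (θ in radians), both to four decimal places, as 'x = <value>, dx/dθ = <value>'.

geometry: r = 37 mm, L = 134 mm, e = 10 mm
crank pin P = (r cos θ, r sin θ) = (36.320206, -7.059933)
h = r sin θ − e = -7.059933 − 10 = -17.059933
x = r cos θ + √(L² − h²) = 36.320206 + 132.909588 = 169.229794
dx/dθ = −r sin θ − h·r cos θ/√(L² − h²) (θ in radians; h = -17.059933) = 11.721901

x = 169.2298, dx/dθ = 11.7219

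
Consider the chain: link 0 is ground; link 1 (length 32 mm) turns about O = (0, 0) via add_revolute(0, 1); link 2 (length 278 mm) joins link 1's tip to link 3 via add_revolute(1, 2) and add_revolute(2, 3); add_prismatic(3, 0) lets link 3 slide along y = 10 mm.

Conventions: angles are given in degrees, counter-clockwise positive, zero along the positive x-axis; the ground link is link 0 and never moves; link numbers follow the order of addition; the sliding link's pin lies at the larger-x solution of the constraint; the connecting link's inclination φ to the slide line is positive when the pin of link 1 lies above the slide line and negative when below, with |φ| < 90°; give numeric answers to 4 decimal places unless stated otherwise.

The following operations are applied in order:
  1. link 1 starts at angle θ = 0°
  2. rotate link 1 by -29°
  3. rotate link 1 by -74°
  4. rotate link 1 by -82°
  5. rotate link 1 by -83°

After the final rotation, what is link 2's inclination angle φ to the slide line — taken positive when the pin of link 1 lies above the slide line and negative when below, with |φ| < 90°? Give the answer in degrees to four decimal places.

geometry: r = 32 mm, L = 278 mm, e = 10 mm; θ starts at 0°
rotate link 1 by -29°: θ ← 0° -29° = -29°
rotate link 1 by -74°: θ ← -29° -74° = -103°
rotate link 1 by -82°: θ ← -103° -82° = -185°
rotate link 1 by -83°: θ ← -185° -83° = -268°
h = r sin θ − e = 31.980506 − 10 = 21.980506
sin φ = h / L = 21.980506 / 278 = 0.07906657
φ = arcsin(0.07906657) = 4.534914°

4.5349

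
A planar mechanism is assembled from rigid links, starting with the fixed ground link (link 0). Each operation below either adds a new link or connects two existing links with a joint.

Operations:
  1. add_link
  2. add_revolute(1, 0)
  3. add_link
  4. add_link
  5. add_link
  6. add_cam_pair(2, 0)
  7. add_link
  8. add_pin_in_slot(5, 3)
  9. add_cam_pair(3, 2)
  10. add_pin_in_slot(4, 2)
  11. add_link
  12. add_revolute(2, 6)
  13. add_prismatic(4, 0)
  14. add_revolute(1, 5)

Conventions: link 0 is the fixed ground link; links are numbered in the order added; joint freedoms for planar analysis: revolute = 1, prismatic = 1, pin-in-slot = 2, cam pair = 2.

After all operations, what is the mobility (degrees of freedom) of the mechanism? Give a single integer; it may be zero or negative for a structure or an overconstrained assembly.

L=1 J1=0 J2=0
add link → L=2 J1=0 J2=0
R@1,0 dof=1 J1 → L=2 J1=1 J2=0
add link → L=3 J1=1 J2=0
add link → L=4 J1=1 J2=0
add link → L=5 J1=1 J2=0
C@2,0 dof=2 J2 → L=5 J1=1 J2=1
add link → L=6 J1=1 J2=1
PS@5,3 dof=2 J2 → L=6 J1=1 J2=2
C@3,2 dof=2 J2 → L=6 J1=1 J2=3
PS@4,2 dof=2 J2 → L=6 J1=1 J2=4
add link → L=7 J1=1 J2=4
R@2,6 dof=1 J1 → L=7 J1=2 J2=4
P@4,0 dof=1 J1 → L=7 J1=3 J2=4
R@1,5 dof=1 J1 → L=7 J1=4 J2=4
M=3(L−1)−2J1−J2=3·6−2·4−4=6

M = 6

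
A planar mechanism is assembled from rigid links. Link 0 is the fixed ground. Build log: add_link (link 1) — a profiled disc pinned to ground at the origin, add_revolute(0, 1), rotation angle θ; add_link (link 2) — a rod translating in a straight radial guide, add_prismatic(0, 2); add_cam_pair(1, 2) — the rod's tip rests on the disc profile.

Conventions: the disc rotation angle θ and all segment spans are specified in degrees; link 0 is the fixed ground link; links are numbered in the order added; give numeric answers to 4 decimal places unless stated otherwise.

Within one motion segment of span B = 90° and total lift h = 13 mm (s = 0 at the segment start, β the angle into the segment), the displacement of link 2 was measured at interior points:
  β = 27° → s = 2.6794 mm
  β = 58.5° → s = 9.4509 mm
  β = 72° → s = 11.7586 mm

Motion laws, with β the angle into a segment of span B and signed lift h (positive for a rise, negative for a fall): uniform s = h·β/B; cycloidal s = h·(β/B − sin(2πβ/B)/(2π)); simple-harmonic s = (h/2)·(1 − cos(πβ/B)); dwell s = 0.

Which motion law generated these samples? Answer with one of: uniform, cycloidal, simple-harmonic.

candidates at β/B = r: uniform s = h·r (linear in β); cycloidal s = h·(r − sin(2πr)/(2π)); simple-harmonic s = (h/2)(1 − cos(πr))
β=27°: printed 2.6794 | uniform 3.9000, cycloidal 1.9323, simple-harmonic 2.6794
β=58.5°: printed 9.4509 | uniform 8.4500, cycloidal 10.1239, simple-harmonic 9.4509
β=72°: printed 11.7586 | uniform 10.4000, cycloidal 12.3677, simple-harmonic 11.7586
only one law matches every sample → simple-harmonic

simple-harmonic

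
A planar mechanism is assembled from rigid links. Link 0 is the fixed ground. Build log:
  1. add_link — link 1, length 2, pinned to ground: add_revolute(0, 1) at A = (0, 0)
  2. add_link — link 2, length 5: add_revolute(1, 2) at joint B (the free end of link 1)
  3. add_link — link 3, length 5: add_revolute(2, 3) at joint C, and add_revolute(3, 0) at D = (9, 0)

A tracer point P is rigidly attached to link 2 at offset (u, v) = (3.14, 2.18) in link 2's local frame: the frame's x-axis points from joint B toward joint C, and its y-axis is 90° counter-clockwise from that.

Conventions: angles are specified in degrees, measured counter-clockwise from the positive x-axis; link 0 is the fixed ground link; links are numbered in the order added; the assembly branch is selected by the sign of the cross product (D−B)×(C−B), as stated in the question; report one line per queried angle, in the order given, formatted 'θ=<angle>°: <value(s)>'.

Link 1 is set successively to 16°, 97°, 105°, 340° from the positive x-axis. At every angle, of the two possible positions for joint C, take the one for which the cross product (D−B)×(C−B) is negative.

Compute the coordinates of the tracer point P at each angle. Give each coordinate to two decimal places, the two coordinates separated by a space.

A=(0,0), D=(9.00,0)
θ=16°: B = A + 2.00·(cos16°, sin16°) = (1.9225, 0.5513)
θ=16°: |BD| = 7.0989
θ=16°: circle(B,5.00) ∩ circle(D,5.00): a=3.5495, h=3.5216
θ=16°:   candidates: C₊=(5.7347,3.7866) cross=24.999; C₋=(5.1878,-3.2353) cross=-24.999
θ=16°:   branch - wants cross < 0 → take C=(5.1878,-3.2353) (cross=-24.999)
θ=16°: ex = (C−B)/|BC| = (0.6531,-0.7573); ey = (0.7573,0.6531)
θ=16°: P = B + 3.14·ex + 2.18·ey = (5.6241,-0.4030)
θ=97°: B = A + 2.00·(cos97°, sin97°) = (-0.2437, 1.9851)
θ=97°: |BD| = 9.4545
θ=97°: circle(B,5.00) ∩ circle(D,5.00): a=4.7272, h=1.6289
θ=97°:   candidates: C₊=(4.7201,2.5851) cross=15.400; C₋=(4.0361,-0.6000) cross=-15.400
θ=97°:   branch - wants cross < 0 → take C=(4.0361,-0.6000) (cross=-15.400)
θ=97°: ex = (C−B)/|BC| = (0.8560,-0.5170); ey = (0.5170,0.8560)
θ=97°: P = B + 3.14·ex + 2.18·ey = (3.5711,2.2277)
θ=105°: B = A + 2.00·(cos105°, sin105°) = (-0.5176, 1.9319)
θ=105°: |BD| = 9.7117
θ=105°: circle(B,5.00) ∩ circle(D,5.00): a=4.8559, h=1.1919
θ=105°:   candidates: C₊=(4.4783,2.1340) cross=11.575; C₋=(4.0041,-0.2022) cross=-11.575
θ=105°:   branch - wants cross < 0 → take C=(4.0041,-0.2022) (cross=-11.575)
θ=105°: ex = (C−B)/|BC| = (0.9043,-0.4268); ey = (0.4268,0.9043)
θ=105°: P = B + 3.14·ex + 2.18·ey = (3.2524,2.5632)
θ=340°: B = A + 2.00·(cos340°, sin340°) = (1.8794, -0.6840)
θ=340°: |BD| = 7.1534
θ=340°: circle(B,5.00) ∩ circle(D,5.00): a=3.5767, h=3.4939
θ=340°:   candidates: C₊=(5.1056,3.1359) cross=24.993; C₋=(5.7738,-3.8199) cross=-24.993
θ=340°:   branch - wants cross < 0 → take C=(5.7738,-3.8199) (cross=-24.993)
θ=340°: ex = (C−B)/|BC| = (0.7789,-0.6272); ey = (0.6272,0.7789)
θ=340°: P = B + 3.14·ex + 2.18·ey = (5.6923,-0.9554)

θ=16°: 5.62 -0.40
θ=97°: 3.57 2.23
θ=105°: 3.25 2.56
θ=340°: 5.69 -0.96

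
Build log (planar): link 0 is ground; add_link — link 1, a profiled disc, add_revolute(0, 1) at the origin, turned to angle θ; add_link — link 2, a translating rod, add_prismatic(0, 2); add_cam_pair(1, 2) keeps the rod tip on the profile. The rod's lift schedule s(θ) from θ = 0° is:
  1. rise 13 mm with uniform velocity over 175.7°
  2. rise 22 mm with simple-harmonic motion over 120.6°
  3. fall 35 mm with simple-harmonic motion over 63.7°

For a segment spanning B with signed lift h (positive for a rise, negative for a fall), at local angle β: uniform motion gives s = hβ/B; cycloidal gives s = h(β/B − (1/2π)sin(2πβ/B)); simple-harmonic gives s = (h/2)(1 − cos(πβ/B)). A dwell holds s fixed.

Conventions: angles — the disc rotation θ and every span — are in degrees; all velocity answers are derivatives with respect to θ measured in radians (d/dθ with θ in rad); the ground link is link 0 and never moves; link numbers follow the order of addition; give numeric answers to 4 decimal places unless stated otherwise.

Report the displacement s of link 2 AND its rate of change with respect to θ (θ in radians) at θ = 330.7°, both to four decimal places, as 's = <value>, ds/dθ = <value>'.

seg 1 [0°–175.7°] uniform, h=13: full span → s += 13 → s = 13.0000
seg 2 [175.7°–296.3°] simple-harmonic, h=22: full span → s += 22 → s = 35.0000
seg 3 [296.3°–360°] simple-harmonic, h=-35: θ=330.7° here. β=34.4, B=63.7. -35/2·(1 − cos(π·0.5400)) = -19.6950 → s = 15.3050
velocity in seg [296.3°–360°] (simple-harmonic), θ in radians: β = 34.4° = 0.6004 rad, B = 63.7° = 1.1118 rad; ds/dθ = (πh/(2B)) sin(πβ/B) = (π·(-35)/(2·1.1118)) sin(π·0.5400) = -49.060006 mm/rad

s = 15.3050, ds/dθ = -49.0600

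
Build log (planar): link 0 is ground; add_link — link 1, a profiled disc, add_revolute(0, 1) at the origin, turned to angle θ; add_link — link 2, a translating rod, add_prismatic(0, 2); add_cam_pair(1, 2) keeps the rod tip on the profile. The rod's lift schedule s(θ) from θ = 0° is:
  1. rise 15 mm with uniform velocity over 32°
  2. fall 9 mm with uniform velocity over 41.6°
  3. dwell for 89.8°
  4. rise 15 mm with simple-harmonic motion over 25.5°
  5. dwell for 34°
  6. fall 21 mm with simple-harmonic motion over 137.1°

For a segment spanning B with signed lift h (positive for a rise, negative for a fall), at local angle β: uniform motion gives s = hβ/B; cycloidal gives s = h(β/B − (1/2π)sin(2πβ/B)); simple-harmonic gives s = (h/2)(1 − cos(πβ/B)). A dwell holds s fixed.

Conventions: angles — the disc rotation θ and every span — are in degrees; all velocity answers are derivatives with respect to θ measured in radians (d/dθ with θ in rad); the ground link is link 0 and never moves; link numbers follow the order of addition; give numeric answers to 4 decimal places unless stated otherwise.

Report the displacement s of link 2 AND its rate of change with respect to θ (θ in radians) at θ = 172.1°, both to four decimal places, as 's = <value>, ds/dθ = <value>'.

seg 1 [0°–32°] uniform, h=15: full span → s += 15 → s = 15.0000
seg 2 [32°–73.6°] uniform, h=-9: full span → s += -9 → s = 6.0000
seg 3 [73.6°–163.4°] dwell: s stays 6.0000
seg 4 [163.4°–188.9°] simple-harmonic, h=15: θ=172.1° here. β=8.7, B=25.5. 15/2·(1 − cos(π·0.3412)) = 3.9112 → s = 9.9112
velocity in seg [163.4°–188.9°] (simple-harmonic), θ in radians: β = 8.7° = 0.1518 rad, B = 25.5° = 0.4451 rad; ds/dθ = (πh/(2B)) sin(πβ/B) = (π·15/(2·0.4451)) sin(π·0.3412) = 46.486654 mm/rad

s = 9.9112, ds/dθ = 46.4867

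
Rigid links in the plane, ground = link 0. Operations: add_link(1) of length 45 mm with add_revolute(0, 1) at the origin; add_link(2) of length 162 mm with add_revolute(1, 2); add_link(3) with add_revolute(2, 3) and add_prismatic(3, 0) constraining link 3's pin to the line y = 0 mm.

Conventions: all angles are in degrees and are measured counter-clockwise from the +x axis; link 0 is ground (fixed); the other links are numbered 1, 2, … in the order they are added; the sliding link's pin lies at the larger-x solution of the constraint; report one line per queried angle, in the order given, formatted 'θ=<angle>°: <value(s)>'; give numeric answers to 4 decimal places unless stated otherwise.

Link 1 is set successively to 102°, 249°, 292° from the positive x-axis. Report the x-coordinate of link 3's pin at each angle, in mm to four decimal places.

geometry: r = 45 mm, L = 162 mm, e = 0 mm
θ=102°: crank pin P = (r cos θ, r sin θ) = (-9.356026, 44.016642)
θ=102°: h = r sin θ − e = 44.016642 − 0 = 44.016642
θ=102°: x = r cos θ + √(L² − h²) = -9.356026 + 155.905533 = 146.549507
θ=249°: crank pin P = (r cos θ, r sin θ) = (-16.126558, -42.011119)
θ=249°: h = r sin θ − e = -42.011119 − 0 = -42.011119
θ=249°: x = r cos θ + √(L² − h²) = -16.126558 + 156.457872 = 140.331315
θ=292°: crank pin P = (r cos θ, r sin θ) = (16.857297, -41.723273)
θ=292°: h = r sin θ − e = -41.723273 − 0 = -41.723273
θ=292°: x = r cos θ + √(L² − h²) = 16.857297 + 156.534879 = 173.392176

θ=102°: 146.5495
θ=249°: 140.3313
θ=292°: 173.3922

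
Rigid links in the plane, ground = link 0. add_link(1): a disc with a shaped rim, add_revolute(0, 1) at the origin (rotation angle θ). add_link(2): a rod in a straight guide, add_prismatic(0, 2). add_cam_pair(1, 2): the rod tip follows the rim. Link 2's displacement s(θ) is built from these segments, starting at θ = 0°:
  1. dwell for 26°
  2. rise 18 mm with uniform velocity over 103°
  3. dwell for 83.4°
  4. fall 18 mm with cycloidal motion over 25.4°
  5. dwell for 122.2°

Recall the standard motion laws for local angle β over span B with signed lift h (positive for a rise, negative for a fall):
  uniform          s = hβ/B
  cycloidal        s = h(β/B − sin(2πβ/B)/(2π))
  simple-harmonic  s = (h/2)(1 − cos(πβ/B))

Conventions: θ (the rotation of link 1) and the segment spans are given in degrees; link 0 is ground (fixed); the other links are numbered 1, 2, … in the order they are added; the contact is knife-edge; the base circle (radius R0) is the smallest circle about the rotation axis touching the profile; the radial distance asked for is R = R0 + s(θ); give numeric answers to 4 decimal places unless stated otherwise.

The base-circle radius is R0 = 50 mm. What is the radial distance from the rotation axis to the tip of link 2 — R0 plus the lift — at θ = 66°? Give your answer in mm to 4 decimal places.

segment 1 (0° to 26°, dwell): s unchanged at 0.0000
θ = 66° falls in segment 2 (26° to 129°, uniform, h = 18): β = 66 − 26 = 40°, B = 103°; Δs = 18·40/103 = 6.9903; s = 0.0000 + 6.9903 = 6.9903
R = R0 + s = 50 + 6.9903 = 56.9903

56.9903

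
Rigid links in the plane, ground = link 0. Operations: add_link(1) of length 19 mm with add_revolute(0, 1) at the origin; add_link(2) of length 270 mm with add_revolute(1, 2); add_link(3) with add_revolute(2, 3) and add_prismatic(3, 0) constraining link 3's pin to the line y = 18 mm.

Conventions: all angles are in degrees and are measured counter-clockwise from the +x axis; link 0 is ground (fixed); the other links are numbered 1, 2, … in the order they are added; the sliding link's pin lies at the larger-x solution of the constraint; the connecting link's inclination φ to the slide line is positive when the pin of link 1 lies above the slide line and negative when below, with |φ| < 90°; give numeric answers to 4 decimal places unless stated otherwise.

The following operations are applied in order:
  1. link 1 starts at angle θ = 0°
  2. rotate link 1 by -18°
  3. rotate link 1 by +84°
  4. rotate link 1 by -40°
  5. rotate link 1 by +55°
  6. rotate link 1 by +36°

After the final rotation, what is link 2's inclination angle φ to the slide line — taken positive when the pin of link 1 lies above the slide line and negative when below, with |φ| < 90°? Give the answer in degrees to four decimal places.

geometry: r = 19 mm, L = 270 mm, e = 18 mm; θ starts at 0°
rotate link 1 by -18°: θ ← 0° -18° = -18°
rotate link 1 by +84°: θ ← -18° +84° = 66°
rotate link 1 by -40°: θ ← 66° -40° = 26°
rotate link 1 by +55°: θ ← 26° +55° = 81°
rotate link 1 by +36°: θ ← 81° +36° = 117°
h = r sin θ − e = 16.929124 − 18 = -1.070876
sin φ = h / L = -1.070876 / 270 = -0.00396621
φ = arcsin(-0.00396621) = -0.227248°

-0.2272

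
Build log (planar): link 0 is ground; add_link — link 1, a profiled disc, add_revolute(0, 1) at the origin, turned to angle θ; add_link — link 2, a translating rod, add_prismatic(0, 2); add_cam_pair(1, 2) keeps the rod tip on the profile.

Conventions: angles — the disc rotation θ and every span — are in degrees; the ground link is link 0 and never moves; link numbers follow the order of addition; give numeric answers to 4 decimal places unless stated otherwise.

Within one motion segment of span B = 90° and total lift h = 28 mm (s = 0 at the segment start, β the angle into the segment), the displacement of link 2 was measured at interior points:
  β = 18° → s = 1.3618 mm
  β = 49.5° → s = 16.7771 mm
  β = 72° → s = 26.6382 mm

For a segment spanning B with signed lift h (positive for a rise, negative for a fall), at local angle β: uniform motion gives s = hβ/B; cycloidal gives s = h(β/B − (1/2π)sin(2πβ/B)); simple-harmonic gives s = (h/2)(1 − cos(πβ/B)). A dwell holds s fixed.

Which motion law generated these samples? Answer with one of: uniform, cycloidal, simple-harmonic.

candidates at β/B = r: uniform s = h·r (linear in β); cycloidal s = h·(r − sin(2πr)/(2π)); simple-harmonic s = (h/2)(1 − cos(πr))
β=18°: printed 1.3618 | uniform 5.6000, cycloidal 1.3618, simple-harmonic 2.6738
β=49.5°: printed 16.7771 | uniform 15.4000, cycloidal 16.7771, simple-harmonic 16.1901
β=72°: printed 26.6382 | uniform 22.4000, cycloidal 26.6382, simple-harmonic 25.3262
only one law matches every sample → cycloidal

cycloidal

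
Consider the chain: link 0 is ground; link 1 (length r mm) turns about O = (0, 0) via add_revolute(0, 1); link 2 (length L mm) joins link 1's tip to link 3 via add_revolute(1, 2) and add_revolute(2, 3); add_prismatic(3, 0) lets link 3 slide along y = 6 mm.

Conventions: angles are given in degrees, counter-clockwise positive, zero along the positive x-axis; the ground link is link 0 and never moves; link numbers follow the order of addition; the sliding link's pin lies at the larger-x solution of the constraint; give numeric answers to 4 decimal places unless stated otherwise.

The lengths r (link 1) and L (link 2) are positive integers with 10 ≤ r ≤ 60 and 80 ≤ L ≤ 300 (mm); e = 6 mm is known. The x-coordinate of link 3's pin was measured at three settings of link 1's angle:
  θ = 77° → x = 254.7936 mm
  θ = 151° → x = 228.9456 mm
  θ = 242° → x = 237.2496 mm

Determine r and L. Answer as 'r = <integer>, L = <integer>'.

constraint per measurement: (x − r cos θ)² + (r sin θ − e)² = L²
subtracting the θ₁ and θ₂ equations cancels the r² and L² terms:
r = (x₁² − x₂²) / (2[(x₁cos θ₁ + e sin θ₁) − (x₂cos θ₂ + e sin θ₂)]) = 24.0000 → r = 24
L² = (x₁ − r cos θ₁)² + (r sin θ₁ − e)² = 62499.9878 → L = 250.0000 → L = 250
check at θ₃=242°: x = 237.2496 (printed 237.2496) ✓

r = 24, L = 250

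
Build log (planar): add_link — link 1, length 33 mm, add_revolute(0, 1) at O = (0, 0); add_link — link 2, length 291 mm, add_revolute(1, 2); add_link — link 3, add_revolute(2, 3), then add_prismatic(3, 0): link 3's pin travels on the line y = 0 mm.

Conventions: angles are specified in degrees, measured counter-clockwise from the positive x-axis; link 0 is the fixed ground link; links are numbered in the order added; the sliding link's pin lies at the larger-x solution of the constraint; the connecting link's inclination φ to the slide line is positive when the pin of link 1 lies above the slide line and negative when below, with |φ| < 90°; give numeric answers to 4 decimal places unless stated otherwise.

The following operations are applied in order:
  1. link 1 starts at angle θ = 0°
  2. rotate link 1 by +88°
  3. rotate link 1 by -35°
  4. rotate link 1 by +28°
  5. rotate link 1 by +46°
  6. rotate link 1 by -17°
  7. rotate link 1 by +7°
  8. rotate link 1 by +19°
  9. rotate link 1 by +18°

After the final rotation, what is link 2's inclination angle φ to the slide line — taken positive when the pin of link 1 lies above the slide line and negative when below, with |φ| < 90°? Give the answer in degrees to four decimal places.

geometry: r = 33 mm, L = 291 mm, e = 0 mm; θ starts at 0°
rotate link 1 by +88°: θ ← 0° +88° = 88°
rotate link 1 by -35°: θ ← 88° -35° = 53°
rotate link 1 by +28°: θ ← 53° +28° = 81°
rotate link 1 by +46°: θ ← 81° +46° = 127°
rotate link 1 by -17°: θ ← 127° -17° = 110°
rotate link 1 by +7°: θ ← 110° +7° = 117°
rotate link 1 by +19°: θ ← 117° +19° = 136°
rotate link 1 by +18°: θ ← 136° +18° = 154°
h = r sin θ − e = 14.466248 − 0 = 14.466248
sin φ = h / L = 14.466248 / 291 = 0.04971219
φ = arcsin(0.04971219) = 2.849473°

2.8495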